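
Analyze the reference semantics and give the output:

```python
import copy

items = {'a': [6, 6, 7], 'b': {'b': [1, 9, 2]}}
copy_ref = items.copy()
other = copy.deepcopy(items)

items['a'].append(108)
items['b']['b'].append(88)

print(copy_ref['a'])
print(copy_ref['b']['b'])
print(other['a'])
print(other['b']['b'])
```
[6, 6, 7, 108]
[1, 9, 2, 88]
[6, 6, 7]
[1, 9, 2]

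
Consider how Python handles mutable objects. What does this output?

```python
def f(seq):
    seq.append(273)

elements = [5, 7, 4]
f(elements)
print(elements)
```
[5, 7, 4, 273]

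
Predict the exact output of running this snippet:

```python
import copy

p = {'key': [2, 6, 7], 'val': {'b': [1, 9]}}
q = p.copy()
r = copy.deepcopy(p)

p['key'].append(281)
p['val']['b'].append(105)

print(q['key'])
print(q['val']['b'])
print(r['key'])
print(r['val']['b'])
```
[2, 6, 7, 281]
[1, 9, 105]
[2, 6, 7]
[1, 9]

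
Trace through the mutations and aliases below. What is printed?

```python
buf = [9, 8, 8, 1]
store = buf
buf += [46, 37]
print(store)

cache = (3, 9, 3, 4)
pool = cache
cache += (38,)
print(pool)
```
[9, 8, 8, 1, 46, 37]
(3, 9, 3, 4)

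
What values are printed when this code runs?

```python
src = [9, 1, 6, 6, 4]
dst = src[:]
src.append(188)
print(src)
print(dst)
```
[9, 1, 6, 6, 4, 188]
[9, 1, 6, 6, 4]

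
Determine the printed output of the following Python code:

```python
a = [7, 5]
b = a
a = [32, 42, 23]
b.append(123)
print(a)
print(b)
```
[32, 42, 23]
[7, 5, 123]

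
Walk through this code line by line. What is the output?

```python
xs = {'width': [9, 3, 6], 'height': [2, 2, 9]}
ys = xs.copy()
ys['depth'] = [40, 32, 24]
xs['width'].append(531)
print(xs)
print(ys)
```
{'width': [9, 3, 6, 531], 'height': [2, 2, 9]}
{'width': [9, 3, 6, 531], 'height': [2, 2, 9], 'depth': [40, 32, 24]}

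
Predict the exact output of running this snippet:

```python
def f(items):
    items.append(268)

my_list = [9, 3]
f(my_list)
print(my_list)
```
[9, 3, 268]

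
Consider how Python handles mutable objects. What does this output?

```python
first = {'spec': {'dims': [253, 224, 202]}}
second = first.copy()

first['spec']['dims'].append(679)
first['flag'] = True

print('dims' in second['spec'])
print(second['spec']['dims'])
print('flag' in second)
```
True
[253, 224, 202, 679]
False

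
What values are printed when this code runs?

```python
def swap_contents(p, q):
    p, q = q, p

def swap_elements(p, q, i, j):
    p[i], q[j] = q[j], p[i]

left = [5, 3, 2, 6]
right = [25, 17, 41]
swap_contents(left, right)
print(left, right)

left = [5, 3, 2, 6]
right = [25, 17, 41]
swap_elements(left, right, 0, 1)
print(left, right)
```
[5, 3, 2, 6] [25, 17, 41]
[17, 3, 2, 6] [25, 5, 41]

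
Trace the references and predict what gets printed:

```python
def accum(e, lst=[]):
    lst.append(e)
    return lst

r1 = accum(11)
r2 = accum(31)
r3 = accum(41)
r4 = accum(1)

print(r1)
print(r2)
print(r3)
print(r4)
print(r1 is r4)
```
[11, 31, 41, 1]
[11, 31, 41, 1]
[11, 31, 41, 1]
[11, 31, 41, 1]
True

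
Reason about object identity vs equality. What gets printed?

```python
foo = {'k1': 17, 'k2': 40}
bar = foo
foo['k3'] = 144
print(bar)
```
{'k1': 17, 'k2': 40, 'k3': 144}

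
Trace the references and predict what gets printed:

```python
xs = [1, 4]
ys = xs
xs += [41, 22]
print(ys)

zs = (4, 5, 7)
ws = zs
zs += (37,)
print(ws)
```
[1, 4, 41, 22]
(4, 5, 7)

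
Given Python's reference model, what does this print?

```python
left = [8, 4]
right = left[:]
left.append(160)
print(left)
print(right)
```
[8, 4, 160]
[8, 4]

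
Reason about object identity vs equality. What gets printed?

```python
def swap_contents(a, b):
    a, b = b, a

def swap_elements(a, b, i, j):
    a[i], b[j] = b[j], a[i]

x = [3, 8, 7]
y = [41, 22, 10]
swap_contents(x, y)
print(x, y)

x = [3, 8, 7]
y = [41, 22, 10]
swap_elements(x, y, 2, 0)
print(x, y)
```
[3, 8, 7] [41, 22, 10]
[3, 8, 41] [7, 22, 10]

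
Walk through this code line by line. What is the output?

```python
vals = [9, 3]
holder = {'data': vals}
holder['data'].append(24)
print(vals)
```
[9, 3, 24]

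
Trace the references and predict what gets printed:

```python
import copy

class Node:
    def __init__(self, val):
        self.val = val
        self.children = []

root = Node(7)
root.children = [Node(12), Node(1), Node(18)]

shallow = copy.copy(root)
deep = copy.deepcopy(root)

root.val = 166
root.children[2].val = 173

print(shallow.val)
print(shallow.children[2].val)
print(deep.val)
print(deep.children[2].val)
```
7
173
7
18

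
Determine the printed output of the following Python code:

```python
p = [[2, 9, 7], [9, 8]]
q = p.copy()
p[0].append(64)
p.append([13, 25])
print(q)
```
[[2, 9, 7, 64], [9, 8]]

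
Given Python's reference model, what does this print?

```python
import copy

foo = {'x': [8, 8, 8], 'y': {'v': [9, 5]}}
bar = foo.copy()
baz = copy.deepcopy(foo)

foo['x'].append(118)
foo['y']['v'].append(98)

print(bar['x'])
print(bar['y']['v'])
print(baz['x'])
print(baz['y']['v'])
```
[8, 8, 8, 118]
[9, 5, 98]
[8, 8, 8]
[9, 5]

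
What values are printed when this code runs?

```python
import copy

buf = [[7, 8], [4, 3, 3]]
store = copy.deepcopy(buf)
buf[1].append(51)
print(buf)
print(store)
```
[[7, 8], [4, 3, 3, 51]]
[[7, 8], [4, 3, 3]]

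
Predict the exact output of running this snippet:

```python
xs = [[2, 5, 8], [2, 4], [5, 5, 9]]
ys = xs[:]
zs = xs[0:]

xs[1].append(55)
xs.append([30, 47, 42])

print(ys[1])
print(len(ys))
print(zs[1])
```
[2, 4, 55]
3
[2, 4, 55]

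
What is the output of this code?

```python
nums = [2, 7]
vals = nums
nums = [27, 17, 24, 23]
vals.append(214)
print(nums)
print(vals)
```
[27, 17, 24, 23]
[2, 7, 214]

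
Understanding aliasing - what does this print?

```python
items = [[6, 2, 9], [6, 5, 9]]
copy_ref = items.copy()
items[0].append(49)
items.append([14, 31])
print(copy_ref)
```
[[6, 2, 9, 49], [6, 5, 9]]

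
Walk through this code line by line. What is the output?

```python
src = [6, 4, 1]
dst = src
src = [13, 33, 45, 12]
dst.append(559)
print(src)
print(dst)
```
[13, 33, 45, 12]
[6, 4, 1, 559]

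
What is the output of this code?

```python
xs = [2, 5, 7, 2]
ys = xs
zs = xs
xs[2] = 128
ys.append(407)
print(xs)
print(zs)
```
[2, 5, 128, 2, 407]
[2, 5, 128, 2, 407]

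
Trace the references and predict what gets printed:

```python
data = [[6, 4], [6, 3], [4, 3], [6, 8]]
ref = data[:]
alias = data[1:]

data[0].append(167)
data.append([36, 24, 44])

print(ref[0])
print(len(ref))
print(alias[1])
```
[6, 4, 167]
4
[4, 3]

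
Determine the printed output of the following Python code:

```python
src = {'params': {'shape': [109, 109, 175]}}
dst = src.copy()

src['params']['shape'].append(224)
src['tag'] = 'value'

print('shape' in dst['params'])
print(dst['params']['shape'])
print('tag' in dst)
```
True
[109, 109, 175, 224]
False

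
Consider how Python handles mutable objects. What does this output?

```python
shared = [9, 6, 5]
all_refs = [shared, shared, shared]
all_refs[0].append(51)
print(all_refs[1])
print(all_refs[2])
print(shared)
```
[9, 6, 5, 51]
[9, 6, 5, 51]
[9, 6, 5, 51]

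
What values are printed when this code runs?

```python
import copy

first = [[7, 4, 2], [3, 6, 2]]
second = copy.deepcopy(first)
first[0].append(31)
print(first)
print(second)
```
[[7, 4, 2, 31], [3, 6, 2]]
[[7, 4, 2], [3, 6, 2]]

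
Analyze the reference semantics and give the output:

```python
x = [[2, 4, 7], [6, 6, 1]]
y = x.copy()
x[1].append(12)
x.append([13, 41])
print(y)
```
[[2, 4, 7], [6, 6, 1, 12]]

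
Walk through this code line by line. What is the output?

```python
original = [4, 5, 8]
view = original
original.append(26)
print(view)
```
[4, 5, 8, 26]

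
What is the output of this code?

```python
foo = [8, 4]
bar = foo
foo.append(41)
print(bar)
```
[8, 4, 41]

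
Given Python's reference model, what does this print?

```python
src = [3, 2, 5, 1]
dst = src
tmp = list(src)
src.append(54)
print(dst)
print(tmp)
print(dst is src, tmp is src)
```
[3, 2, 5, 1, 54]
[3, 2, 5, 1]
True False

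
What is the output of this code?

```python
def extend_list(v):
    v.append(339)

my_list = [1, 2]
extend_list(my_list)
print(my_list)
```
[1, 2, 339]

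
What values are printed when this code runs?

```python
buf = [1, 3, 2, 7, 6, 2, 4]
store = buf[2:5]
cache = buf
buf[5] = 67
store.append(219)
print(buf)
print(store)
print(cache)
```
[1, 3, 2, 7, 6, 67, 4]
[2, 7, 6, 219]
[1, 3, 2, 7, 6, 67, 4]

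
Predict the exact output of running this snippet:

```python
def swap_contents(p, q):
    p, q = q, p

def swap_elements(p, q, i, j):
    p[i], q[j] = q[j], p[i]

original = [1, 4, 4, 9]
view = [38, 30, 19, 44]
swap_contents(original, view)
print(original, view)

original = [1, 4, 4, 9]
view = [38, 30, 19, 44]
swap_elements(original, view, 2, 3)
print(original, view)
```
[1, 4, 4, 9] [38, 30, 19, 44]
[1, 4, 44, 9] [38, 30, 19, 4]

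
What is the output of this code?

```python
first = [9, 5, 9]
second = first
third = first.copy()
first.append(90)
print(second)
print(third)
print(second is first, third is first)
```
[9, 5, 9, 90]
[9, 5, 9]
True False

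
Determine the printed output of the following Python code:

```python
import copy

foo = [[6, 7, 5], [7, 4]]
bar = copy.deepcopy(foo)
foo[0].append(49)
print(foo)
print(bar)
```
[[6, 7, 5, 49], [7, 4]]
[[6, 7, 5], [7, 4]]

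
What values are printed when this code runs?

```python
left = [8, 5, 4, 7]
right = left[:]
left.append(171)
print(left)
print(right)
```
[8, 5, 4, 7, 171]
[8, 5, 4, 7]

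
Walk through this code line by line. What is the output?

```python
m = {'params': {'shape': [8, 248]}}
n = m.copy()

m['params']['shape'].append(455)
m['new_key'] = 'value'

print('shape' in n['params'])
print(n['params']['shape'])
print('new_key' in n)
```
True
[8, 248, 455]
False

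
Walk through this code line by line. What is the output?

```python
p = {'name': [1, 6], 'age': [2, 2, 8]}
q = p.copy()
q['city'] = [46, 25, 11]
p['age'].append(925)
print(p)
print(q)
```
{'name': [1, 6], 'age': [2, 2, 8, 925]}
{'name': [1, 6], 'age': [2, 2, 8, 925], 'city': [46, 25, 11]}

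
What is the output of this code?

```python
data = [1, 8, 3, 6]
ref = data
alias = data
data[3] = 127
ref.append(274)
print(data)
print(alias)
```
[1, 8, 3, 127, 274]
[1, 8, 3, 127, 274]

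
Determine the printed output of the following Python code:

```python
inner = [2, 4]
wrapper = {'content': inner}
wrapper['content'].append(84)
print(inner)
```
[2, 4, 84]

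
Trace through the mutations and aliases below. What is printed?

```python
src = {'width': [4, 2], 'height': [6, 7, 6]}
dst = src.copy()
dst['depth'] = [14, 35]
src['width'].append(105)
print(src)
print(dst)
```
{'width': [4, 2, 105], 'height': [6, 7, 6]}
{'width': [4, 2, 105], 'height': [6, 7, 6], 'depth': [14, 35]}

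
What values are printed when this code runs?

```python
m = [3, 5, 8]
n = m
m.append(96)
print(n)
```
[3, 5, 8, 96]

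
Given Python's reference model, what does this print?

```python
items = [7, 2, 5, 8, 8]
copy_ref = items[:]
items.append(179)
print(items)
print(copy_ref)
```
[7, 2, 5, 8, 8, 179]
[7, 2, 5, 8, 8]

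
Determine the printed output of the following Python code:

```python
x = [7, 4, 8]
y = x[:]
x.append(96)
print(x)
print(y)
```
[7, 4, 8, 96]
[7, 4, 8]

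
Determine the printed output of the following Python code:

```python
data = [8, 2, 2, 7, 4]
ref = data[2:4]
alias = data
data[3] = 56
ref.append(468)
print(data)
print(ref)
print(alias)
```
[8, 2, 2, 56, 4]
[2, 7, 468]
[8, 2, 2, 56, 4]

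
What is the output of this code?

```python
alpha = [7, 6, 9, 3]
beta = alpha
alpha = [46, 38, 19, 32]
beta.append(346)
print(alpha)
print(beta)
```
[46, 38, 19, 32]
[7, 6, 9, 3, 346]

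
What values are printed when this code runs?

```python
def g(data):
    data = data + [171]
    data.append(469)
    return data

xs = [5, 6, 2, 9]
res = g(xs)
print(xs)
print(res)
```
[5, 6, 2, 9]
[5, 6, 2, 9, 171, 469]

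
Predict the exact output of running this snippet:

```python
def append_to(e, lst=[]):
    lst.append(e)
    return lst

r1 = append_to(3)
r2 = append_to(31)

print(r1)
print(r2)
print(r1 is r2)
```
[3, 31]
[3, 31]
True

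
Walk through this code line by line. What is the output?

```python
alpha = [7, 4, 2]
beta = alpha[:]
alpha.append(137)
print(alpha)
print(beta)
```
[7, 4, 2, 137]
[7, 4, 2]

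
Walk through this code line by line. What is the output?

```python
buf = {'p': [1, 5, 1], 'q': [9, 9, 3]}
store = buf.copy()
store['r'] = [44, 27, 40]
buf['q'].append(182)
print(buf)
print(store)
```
{'p': [1, 5, 1], 'q': [9, 9, 3, 182]}
{'p': [1, 5, 1], 'q': [9, 9, 3, 182], 'r': [44, 27, 40]}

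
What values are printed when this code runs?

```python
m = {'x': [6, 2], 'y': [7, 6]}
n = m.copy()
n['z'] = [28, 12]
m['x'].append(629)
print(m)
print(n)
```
{'x': [6, 2, 629], 'y': [7, 6]}
{'x': [6, 2, 629], 'y': [7, 6], 'z': [28, 12]}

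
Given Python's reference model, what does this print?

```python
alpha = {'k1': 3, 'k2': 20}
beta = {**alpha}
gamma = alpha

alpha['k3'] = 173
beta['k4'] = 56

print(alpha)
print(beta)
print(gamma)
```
{'k1': 3, 'k2': 20, 'k3': 173}
{'k1': 3, 'k2': 20, 'k4': 56}
{'k1': 3, 'k2': 20, 'k3': 173}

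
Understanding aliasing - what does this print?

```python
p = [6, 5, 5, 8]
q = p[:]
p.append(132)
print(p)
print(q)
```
[6, 5, 5, 8, 132]
[6, 5, 5, 8]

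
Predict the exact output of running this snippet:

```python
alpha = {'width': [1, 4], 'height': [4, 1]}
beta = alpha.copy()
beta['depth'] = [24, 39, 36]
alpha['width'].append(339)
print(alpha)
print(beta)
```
{'width': [1, 4, 339], 'height': [4, 1]}
{'width': [1, 4, 339], 'height': [4, 1], 'depth': [24, 39, 36]}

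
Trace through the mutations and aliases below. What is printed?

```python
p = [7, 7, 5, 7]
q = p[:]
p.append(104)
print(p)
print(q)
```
[7, 7, 5, 7, 104]
[7, 7, 5, 7]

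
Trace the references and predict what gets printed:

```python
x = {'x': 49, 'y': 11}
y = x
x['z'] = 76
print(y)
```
{'x': 49, 'y': 11, 'z': 76}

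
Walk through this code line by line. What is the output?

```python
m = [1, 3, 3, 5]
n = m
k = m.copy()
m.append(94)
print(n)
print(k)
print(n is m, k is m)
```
[1, 3, 3, 5, 94]
[1, 3, 3, 5]
True False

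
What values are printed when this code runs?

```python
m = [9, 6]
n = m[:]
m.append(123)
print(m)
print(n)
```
[9, 6, 123]
[9, 6]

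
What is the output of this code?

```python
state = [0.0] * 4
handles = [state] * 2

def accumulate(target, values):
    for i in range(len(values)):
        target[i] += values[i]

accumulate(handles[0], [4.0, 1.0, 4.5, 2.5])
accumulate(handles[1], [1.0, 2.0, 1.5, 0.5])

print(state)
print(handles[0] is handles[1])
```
[5.0, 3.0, 6.0, 3.0]
True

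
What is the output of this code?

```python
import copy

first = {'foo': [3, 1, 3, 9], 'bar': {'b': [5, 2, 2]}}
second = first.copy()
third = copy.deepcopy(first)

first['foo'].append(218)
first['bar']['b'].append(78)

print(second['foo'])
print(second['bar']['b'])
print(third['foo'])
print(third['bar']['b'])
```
[3, 1, 3, 9, 218]
[5, 2, 2, 78]
[3, 1, 3, 9]
[5, 2, 2]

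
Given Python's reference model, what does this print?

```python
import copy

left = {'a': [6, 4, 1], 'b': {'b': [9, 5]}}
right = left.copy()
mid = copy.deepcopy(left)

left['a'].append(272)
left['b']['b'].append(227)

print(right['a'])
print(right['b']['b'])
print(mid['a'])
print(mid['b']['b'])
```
[6, 4, 1, 272]
[9, 5, 227]
[6, 4, 1]
[9, 5]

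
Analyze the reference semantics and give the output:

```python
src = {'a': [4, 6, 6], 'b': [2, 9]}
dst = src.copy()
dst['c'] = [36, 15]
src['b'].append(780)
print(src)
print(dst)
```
{'a': [4, 6, 6], 'b': [2, 9, 780]}
{'a': [4, 6, 6], 'b': [2, 9, 780], 'c': [36, 15]}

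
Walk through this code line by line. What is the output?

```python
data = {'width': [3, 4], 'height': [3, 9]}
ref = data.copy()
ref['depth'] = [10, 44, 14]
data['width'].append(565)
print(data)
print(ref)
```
{'width': [3, 4, 565], 'height': [3, 9]}
{'width': [3, 4, 565], 'height': [3, 9], 'depth': [10, 44, 14]}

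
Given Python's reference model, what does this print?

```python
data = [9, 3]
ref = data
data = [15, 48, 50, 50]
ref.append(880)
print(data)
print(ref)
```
[15, 48, 50, 50]
[9, 3, 880]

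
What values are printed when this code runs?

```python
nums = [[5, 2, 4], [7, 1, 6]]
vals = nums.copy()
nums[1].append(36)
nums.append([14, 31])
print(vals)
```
[[5, 2, 4], [7, 1, 6, 36]]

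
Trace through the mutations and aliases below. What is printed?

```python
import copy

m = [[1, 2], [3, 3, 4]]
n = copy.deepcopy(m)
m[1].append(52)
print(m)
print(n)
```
[[1, 2], [3, 3, 4, 52]]
[[1, 2], [3, 3, 4]]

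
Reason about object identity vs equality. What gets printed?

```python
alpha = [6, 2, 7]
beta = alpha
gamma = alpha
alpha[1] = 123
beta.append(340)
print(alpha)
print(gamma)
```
[6, 123, 7, 340]
[6, 123, 7, 340]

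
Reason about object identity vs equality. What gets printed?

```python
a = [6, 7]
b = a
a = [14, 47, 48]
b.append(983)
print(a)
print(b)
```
[14, 47, 48]
[6, 7, 983]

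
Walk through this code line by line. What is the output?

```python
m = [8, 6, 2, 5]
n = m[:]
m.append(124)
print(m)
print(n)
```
[8, 6, 2, 5, 124]
[8, 6, 2, 5]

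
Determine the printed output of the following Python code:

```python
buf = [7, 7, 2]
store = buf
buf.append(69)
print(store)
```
[7, 7, 2, 69]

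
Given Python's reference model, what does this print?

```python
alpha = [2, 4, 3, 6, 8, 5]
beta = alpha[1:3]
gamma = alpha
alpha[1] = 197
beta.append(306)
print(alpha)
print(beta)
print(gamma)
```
[2, 197, 3, 6, 8, 5]
[4, 3, 306]
[2, 197, 3, 6, 8, 5]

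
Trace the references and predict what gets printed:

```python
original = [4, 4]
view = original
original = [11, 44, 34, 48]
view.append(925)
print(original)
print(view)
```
[11, 44, 34, 48]
[4, 4, 925]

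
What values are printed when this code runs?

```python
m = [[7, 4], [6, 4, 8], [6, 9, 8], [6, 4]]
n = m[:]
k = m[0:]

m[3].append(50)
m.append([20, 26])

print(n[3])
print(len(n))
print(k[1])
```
[6, 4, 50]
4
[6, 4, 8]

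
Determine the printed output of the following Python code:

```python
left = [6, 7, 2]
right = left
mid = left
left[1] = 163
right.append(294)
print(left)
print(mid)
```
[6, 163, 2, 294]
[6, 163, 2, 294]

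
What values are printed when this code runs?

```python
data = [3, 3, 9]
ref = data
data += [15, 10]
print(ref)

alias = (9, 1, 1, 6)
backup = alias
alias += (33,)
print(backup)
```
[3, 3, 9, 15, 10]
(9, 1, 1, 6)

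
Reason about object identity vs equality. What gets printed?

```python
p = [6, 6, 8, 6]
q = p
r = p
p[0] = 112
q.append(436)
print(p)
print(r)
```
[112, 6, 8, 6, 436]
[112, 6, 8, 6, 436]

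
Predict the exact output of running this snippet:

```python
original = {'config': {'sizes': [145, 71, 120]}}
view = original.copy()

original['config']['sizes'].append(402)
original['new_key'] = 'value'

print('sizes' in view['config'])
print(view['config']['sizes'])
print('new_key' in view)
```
True
[145, 71, 120, 402]
False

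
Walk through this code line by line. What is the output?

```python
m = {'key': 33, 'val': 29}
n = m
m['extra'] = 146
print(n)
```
{'key': 33, 'val': 29, 'extra': 146}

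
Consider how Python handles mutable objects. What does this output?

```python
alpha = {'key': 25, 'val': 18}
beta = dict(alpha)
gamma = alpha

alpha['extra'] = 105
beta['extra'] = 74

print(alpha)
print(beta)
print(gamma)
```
{'key': 25, 'val': 18, 'extra': 105}
{'key': 25, 'val': 18, 'extra': 74}
{'key': 25, 'val': 18, 'extra': 105}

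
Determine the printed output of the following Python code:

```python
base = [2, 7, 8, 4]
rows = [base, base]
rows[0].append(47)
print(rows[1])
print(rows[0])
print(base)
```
[2, 7, 8, 4, 47]
[2, 7, 8, 4, 47]
[2, 7, 8, 4, 47]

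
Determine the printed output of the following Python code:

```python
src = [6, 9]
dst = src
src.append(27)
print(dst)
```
[6, 9, 27]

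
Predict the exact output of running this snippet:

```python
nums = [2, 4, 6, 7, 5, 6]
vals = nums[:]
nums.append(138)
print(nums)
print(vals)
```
[2, 4, 6, 7, 5, 6, 138]
[2, 4, 6, 7, 5, 6]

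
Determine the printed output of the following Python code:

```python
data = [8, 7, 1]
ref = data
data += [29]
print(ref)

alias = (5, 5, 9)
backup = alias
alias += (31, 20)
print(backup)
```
[8, 7, 1, 29]
(5, 5, 9)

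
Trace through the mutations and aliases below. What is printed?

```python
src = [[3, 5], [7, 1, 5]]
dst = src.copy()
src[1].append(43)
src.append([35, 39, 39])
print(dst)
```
[[3, 5], [7, 1, 5, 43]]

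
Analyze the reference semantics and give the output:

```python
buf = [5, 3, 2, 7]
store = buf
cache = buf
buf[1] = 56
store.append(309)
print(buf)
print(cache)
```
[5, 56, 2, 7, 309]
[5, 56, 2, 7, 309]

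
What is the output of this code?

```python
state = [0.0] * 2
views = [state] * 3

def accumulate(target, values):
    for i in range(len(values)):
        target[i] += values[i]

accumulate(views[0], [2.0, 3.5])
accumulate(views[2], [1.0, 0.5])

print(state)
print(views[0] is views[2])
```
[3.0, 4.0]
True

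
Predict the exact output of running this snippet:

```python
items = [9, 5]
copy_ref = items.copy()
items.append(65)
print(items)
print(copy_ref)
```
[9, 5, 65]
[9, 5]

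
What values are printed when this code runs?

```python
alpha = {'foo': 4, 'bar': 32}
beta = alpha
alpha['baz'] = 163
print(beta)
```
{'foo': 4, 'bar': 32, 'baz': 163}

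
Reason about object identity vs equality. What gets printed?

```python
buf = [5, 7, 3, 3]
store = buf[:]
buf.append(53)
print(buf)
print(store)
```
[5, 7, 3, 3, 53]
[5, 7, 3, 3]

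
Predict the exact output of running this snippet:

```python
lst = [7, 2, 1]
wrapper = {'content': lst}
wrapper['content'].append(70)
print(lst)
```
[7, 2, 1, 70]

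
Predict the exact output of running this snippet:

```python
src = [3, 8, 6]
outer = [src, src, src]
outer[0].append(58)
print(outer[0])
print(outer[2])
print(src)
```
[3, 8, 6, 58]
[3, 8, 6, 58]
[3, 8, 6, 58]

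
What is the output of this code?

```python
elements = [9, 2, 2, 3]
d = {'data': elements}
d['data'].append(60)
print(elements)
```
[9, 2, 2, 3, 60]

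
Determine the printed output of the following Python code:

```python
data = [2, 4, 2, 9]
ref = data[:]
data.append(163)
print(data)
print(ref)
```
[2, 4, 2, 9, 163]
[2, 4, 2, 9]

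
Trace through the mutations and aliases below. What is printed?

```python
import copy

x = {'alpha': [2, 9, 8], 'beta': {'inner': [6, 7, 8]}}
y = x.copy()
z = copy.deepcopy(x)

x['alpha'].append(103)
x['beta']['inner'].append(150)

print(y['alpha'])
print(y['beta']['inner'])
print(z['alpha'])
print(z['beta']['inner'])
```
[2, 9, 8, 103]
[6, 7, 8, 150]
[2, 9, 8]
[6, 7, 8]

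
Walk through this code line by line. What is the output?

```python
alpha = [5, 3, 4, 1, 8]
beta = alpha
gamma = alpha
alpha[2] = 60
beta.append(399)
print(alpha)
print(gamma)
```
[5, 3, 60, 1, 8, 399]
[5, 3, 60, 1, 8, 399]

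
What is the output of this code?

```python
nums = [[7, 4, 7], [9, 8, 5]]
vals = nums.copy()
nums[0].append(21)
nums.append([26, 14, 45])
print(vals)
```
[[7, 4, 7, 21], [9, 8, 5]]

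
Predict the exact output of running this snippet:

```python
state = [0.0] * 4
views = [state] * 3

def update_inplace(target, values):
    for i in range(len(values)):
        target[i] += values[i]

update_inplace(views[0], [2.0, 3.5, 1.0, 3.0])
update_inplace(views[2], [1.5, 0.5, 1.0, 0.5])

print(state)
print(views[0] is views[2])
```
[3.5, 4.0, 2.0, 3.5]
True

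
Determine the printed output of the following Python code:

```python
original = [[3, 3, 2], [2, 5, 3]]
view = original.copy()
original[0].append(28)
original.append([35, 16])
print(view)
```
[[3, 3, 2, 28], [2, 5, 3]]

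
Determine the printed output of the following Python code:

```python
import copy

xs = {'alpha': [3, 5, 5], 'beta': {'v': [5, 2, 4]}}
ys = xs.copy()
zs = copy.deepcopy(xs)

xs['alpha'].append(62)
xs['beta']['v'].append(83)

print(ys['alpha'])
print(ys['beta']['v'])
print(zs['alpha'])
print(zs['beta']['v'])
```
[3, 5, 5, 62]
[5, 2, 4, 83]
[3, 5, 5]
[5, 2, 4]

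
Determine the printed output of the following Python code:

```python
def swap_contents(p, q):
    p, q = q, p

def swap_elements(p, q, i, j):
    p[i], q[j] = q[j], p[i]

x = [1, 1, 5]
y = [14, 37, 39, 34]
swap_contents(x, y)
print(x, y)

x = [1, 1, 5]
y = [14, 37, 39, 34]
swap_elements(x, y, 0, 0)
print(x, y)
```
[1, 1, 5] [14, 37, 39, 34]
[14, 1, 5] [1, 37, 39, 34]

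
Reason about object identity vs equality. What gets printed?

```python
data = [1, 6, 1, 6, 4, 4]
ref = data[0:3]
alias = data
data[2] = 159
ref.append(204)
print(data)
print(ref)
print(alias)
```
[1, 6, 159, 6, 4, 4]
[1, 6, 1, 204]
[1, 6, 159, 6, 4, 4]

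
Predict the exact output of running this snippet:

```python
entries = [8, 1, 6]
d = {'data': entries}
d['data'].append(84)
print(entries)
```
[8, 1, 6, 84]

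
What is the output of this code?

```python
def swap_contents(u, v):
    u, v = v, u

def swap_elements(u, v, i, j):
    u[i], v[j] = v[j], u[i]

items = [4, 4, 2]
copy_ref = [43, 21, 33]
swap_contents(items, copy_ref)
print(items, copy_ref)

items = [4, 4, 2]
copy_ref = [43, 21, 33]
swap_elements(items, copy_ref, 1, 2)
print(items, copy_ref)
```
[4, 4, 2] [43, 21, 33]
[4, 33, 2] [43, 21, 4]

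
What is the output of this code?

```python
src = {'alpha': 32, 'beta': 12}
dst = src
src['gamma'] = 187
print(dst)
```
{'alpha': 32, 'beta': 12, 'gamma': 187}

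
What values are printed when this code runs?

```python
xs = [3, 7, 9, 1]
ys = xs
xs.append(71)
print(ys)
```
[3, 7, 9, 1, 71]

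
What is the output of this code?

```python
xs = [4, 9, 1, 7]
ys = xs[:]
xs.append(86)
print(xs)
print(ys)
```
[4, 9, 1, 7, 86]
[4, 9, 1, 7]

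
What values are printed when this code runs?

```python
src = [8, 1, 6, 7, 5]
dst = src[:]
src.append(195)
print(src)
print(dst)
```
[8, 1, 6, 7, 5, 195]
[8, 1, 6, 7, 5]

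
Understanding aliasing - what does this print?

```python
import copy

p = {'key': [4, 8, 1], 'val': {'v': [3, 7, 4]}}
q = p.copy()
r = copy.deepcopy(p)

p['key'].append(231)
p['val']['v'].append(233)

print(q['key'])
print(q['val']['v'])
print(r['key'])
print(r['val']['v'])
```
[4, 8, 1, 231]
[3, 7, 4, 233]
[4, 8, 1]
[3, 7, 4]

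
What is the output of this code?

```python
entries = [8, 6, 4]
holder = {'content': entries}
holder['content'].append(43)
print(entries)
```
[8, 6, 4, 43]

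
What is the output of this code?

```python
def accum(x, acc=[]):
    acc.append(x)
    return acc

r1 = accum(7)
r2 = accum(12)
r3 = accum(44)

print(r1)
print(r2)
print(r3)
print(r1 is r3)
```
[7, 12, 44]
[7, 12, 44]
[7, 12, 44]
True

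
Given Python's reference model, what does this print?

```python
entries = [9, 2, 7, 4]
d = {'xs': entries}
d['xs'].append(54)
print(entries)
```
[9, 2, 7, 4, 54]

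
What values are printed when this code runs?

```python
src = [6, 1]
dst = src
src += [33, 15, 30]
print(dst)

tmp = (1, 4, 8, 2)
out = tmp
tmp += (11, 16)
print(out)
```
[6, 1, 33, 15, 30]
(1, 4, 8, 2)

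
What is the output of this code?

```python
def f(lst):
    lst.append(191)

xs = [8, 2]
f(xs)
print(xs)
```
[8, 2, 191]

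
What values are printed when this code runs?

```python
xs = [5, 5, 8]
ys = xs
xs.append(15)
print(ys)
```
[5, 5, 8, 15]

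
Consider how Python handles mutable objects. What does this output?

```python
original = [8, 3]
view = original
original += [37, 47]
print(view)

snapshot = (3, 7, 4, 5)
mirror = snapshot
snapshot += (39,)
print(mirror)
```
[8, 3, 37, 47]
(3, 7, 4, 5)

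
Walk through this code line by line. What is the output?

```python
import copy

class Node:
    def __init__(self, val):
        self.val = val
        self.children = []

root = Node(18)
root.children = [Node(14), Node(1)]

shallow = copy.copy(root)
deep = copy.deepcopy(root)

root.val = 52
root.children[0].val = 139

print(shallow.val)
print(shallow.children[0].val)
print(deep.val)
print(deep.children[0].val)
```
18
139
18
14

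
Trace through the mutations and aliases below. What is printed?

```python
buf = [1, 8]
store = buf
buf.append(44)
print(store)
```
[1, 8, 44]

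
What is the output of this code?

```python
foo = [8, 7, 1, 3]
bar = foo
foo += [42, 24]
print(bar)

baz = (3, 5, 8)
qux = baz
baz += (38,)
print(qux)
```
[8, 7, 1, 3, 42, 24]
(3, 5, 8)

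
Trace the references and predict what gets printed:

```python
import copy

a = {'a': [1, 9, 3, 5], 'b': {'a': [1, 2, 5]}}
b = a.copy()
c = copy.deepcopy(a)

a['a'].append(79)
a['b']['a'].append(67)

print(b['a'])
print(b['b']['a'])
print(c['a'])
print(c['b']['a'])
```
[1, 9, 3, 5, 79]
[1, 2, 5, 67]
[1, 9, 3, 5]
[1, 2, 5]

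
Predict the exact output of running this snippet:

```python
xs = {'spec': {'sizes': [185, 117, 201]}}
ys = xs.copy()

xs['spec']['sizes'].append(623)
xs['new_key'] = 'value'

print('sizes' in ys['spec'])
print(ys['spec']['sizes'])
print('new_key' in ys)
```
True
[185, 117, 201, 623]
False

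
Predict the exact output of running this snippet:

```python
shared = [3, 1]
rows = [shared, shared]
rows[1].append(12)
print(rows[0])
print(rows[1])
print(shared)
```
[3, 1, 12]
[3, 1, 12]
[3, 1, 12]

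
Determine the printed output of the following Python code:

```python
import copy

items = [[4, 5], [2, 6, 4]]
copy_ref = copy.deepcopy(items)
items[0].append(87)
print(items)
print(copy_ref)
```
[[4, 5, 87], [2, 6, 4]]
[[4, 5], [2, 6, 4]]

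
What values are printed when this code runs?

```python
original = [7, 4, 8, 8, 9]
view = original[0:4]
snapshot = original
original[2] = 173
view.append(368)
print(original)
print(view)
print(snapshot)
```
[7, 4, 173, 8, 9]
[7, 4, 8, 8, 368]
[7, 4, 173, 8, 9]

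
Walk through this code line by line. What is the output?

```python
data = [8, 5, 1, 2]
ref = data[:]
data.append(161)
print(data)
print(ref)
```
[8, 5, 1, 2, 161]
[8, 5, 1, 2]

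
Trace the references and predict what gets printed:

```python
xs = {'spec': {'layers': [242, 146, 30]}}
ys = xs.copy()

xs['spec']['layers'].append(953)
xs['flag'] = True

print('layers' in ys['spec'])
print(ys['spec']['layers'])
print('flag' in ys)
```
True
[242, 146, 30, 953]
False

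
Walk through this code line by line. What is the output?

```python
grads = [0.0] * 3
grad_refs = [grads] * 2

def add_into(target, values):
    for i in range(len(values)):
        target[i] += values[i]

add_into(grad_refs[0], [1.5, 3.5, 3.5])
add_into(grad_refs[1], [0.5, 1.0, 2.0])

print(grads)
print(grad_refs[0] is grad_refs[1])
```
[2.0, 4.5, 5.5]
True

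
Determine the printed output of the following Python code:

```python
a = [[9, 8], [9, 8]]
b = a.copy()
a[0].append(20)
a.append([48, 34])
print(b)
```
[[9, 8, 20], [9, 8]]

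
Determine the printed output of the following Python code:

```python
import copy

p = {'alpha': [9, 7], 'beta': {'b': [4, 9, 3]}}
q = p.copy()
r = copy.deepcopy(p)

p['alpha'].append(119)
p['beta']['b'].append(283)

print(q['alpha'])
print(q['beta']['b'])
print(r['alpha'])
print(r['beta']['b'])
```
[9, 7, 119]
[4, 9, 3, 283]
[9, 7]
[4, 9, 3]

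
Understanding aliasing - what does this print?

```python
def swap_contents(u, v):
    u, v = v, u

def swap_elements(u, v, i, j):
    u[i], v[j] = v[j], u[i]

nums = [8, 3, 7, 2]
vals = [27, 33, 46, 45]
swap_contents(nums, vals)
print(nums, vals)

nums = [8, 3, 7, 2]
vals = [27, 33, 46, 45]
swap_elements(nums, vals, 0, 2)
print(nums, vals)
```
[8, 3, 7, 2] [27, 33, 46, 45]
[46, 3, 7, 2] [27, 33, 8, 45]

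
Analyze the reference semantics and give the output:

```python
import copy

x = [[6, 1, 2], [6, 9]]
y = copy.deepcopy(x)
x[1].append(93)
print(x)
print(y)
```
[[6, 1, 2], [6, 9, 93]]
[[6, 1, 2], [6, 9]]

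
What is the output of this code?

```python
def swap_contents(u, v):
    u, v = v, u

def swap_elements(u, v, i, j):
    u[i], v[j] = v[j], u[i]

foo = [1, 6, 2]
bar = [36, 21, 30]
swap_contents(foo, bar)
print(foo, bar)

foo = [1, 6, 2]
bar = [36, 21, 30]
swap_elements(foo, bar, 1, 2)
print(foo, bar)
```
[1, 6, 2] [36, 21, 30]
[1, 30, 2] [36, 21, 6]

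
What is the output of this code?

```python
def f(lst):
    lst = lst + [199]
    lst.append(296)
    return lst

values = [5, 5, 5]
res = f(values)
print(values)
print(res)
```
[5, 5, 5]
[5, 5, 5, 199, 296]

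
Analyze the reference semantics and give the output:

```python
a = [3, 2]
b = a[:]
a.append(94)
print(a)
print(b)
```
[3, 2, 94]
[3, 2]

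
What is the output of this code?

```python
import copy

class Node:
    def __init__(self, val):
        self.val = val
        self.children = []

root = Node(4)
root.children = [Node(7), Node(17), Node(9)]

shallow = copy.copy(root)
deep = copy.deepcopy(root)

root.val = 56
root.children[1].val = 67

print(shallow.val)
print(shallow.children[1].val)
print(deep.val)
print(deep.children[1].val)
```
4
67
4
17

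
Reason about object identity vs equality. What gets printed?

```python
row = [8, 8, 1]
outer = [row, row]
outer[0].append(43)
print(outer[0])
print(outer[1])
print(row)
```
[8, 8, 1, 43]
[8, 8, 1, 43]
[8, 8, 1, 43]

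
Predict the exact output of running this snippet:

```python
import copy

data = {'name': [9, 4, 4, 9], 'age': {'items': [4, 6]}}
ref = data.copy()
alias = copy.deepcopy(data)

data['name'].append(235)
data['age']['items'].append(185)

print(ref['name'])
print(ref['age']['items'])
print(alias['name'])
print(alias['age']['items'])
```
[9, 4, 4, 9, 235]
[4, 6, 185]
[9, 4, 4, 9]
[4, 6]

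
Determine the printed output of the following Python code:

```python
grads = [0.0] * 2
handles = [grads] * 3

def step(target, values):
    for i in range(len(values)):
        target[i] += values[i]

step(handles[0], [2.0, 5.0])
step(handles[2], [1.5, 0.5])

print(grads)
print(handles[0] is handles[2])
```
[3.5, 5.5]
True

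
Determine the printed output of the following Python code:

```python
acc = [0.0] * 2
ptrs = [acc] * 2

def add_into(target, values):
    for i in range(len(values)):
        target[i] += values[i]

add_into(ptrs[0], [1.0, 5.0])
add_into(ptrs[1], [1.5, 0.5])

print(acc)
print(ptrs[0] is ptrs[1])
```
[2.5, 5.5]
True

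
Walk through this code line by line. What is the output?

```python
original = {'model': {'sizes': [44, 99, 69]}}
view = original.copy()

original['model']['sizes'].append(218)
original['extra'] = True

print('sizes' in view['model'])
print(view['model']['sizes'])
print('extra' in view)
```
True
[44, 99, 69, 218]
False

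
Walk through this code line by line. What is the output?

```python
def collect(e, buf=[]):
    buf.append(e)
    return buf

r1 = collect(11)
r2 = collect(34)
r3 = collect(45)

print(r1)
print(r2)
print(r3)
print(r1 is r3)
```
[11, 34, 45]
[11, 34, 45]
[11, 34, 45]
True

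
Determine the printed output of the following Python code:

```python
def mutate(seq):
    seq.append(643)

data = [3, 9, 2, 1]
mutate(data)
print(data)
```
[3, 9, 2, 1, 643]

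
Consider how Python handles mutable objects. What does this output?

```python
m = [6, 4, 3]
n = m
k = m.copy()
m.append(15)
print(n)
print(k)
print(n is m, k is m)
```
[6, 4, 3, 15]
[6, 4, 3]
True False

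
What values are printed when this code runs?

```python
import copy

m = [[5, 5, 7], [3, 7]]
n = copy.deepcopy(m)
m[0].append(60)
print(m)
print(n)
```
[[5, 5, 7, 60], [3, 7]]
[[5, 5, 7], [3, 7]]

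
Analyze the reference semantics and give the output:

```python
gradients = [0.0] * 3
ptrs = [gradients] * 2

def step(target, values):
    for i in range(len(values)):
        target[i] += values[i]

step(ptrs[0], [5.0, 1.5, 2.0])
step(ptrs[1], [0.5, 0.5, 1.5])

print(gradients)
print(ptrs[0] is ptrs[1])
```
[5.5, 2.0, 3.5]
True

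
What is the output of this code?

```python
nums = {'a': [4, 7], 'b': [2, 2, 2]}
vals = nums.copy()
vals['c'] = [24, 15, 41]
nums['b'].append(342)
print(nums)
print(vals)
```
{'a': [4, 7], 'b': [2, 2, 2, 342]}
{'a': [4, 7], 'b': [2, 2, 2, 342], 'c': [24, 15, 41]}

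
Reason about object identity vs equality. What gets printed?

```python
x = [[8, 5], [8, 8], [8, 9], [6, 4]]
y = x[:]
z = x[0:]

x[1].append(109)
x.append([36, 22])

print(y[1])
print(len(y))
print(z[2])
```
[8, 8, 109]
4
[8, 9]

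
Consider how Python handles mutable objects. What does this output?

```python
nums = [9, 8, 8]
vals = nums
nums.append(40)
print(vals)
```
[9, 8, 8, 40]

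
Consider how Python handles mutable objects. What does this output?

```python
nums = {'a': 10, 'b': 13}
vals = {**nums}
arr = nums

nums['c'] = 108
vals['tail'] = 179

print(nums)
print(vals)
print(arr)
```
{'a': 10, 'b': 13, 'c': 108}
{'a': 10, 'b': 13, 'tail': 179}
{'a': 10, 'b': 13, 'c': 108}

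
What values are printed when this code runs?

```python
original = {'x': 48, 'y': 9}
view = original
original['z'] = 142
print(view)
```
{'x': 48, 'y': 9, 'z': 142}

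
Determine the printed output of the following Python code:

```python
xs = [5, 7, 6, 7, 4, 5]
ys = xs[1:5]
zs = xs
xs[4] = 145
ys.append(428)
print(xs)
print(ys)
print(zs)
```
[5, 7, 6, 7, 145, 5]
[7, 6, 7, 4, 428]
[5, 7, 6, 7, 145, 5]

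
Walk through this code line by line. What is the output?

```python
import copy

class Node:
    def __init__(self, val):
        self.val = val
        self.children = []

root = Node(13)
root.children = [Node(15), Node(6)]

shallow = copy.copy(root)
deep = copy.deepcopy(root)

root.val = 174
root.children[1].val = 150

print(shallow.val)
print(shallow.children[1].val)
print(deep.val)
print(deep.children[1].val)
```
13
150
13
6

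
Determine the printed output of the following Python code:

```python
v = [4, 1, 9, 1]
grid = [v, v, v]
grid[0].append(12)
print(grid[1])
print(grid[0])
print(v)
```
[4, 1, 9, 1, 12]
[4, 1, 9, 1, 12]
[4, 1, 9, 1, 12]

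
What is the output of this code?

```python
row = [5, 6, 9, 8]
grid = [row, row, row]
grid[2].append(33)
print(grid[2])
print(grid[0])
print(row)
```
[5, 6, 9, 8, 33]
[5, 6, 9, 8, 33]
[5, 6, 9, 8, 33]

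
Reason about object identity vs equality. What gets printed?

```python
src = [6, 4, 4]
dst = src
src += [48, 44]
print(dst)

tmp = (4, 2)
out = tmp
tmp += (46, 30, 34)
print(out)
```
[6, 4, 4, 48, 44]
(4, 2)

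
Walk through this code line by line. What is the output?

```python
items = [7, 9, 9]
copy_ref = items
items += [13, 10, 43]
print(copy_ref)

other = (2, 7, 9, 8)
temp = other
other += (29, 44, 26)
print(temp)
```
[7, 9, 9, 13, 10, 43]
(2, 7, 9, 8)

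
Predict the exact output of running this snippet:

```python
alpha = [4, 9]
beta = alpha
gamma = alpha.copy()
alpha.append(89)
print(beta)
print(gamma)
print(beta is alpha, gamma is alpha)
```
[4, 9, 89]
[4, 9]
True False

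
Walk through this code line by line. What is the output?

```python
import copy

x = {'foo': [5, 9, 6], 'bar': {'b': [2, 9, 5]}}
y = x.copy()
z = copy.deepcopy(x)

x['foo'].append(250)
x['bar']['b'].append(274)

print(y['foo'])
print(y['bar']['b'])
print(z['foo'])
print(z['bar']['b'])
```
[5, 9, 6, 250]
[2, 9, 5, 274]
[5, 9, 6]
[2, 9, 5]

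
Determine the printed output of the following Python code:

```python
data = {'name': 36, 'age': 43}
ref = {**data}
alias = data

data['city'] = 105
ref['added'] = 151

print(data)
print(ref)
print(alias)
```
{'name': 36, 'age': 43, 'city': 105}
{'name': 36, 'age': 43, 'added': 151}
{'name': 36, 'age': 43, 'city': 105}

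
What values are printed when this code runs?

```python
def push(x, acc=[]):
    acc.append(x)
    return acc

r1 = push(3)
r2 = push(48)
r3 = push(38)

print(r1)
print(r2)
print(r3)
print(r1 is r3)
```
[3, 48, 38]
[3, 48, 38]
[3, 48, 38]
True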